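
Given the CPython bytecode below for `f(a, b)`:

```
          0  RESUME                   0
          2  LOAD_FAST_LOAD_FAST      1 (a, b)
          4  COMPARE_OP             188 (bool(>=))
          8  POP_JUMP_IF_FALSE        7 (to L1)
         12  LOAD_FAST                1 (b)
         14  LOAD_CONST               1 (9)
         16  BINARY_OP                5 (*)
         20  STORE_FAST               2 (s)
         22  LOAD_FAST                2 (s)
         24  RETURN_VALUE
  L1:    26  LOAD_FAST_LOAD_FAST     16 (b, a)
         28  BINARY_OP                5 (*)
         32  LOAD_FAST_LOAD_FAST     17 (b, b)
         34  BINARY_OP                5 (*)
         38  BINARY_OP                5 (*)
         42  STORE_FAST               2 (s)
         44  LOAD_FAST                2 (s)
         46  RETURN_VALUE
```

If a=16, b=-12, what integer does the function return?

-108

LOAD_FAST_LOAD_FAST a,b → push 16,-12. Stack: [16, -12]
COMPARE_OP bool(>=) → 16 vs -12 = True. Stack: [True]
POP_JUMP_IF_FALSE → pop True; no jump. Stack: []
LOAD_FAST b → push -12. Stack: [-12]
LOAD_CONST → push 9. Stack: [-12, 9]
BINARY_OP * → -12 * 9 = -108. Stack: [-108]
STORE_FAST s → s=-108. Stack: []
LOAD_FAST s → push -108. Stack: [-108]
RETURN_VALUE → return -108.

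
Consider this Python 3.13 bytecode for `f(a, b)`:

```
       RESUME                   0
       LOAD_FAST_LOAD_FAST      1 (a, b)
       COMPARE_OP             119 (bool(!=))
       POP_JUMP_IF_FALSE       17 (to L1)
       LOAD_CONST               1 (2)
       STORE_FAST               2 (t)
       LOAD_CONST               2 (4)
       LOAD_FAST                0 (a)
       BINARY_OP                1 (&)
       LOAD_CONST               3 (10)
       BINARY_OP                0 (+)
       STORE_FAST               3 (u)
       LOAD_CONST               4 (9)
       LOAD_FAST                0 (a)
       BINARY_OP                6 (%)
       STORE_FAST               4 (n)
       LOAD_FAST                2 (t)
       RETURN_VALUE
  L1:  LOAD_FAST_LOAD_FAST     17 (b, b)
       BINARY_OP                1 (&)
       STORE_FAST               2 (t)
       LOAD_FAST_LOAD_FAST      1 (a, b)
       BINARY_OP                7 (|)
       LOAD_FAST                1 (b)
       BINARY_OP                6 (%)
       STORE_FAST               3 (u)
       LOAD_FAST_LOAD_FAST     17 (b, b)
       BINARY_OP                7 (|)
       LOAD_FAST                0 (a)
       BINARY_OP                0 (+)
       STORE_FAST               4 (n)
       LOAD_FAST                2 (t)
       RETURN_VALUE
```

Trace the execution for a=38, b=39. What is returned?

2

LOAD_FAST_LOAD_FAST a,b → push 38,39. Stack: [38, 39]
COMPARE_OP bool(!=) → 38 vs 39 = True. Stack: [True]
POP_JUMP_IF_FALSE → pop True; no jump. Stack: []
LOAD_CONST → push 2. Stack: [2]
STORE_FAST t → t=2. Stack: []
LOAD_CONST → push 4. Stack: [4]
LOAD_FAST a → push 38. Stack: [4, 38]
BINARY_OP & → 4 & 38 = 4. Stack: [4]
LOAD_CONST → push 10. Stack: [4, 10]
BINARY_OP + → 4 + 10 = 14. Stack: [14]
STORE_FAST u → u=14. Stack: []
LOAD_CONST → push 9. Stack: [9]
LOAD_FAST a → push 38. Stack: [9, 38]
BINARY_OP % → 9 % 38 = 9. Stack: [9]
STORE_FAST n → n=9. Stack: []
LOAD_FAST t → push 2. Stack: [2]
RETURN_VALUE → return 2.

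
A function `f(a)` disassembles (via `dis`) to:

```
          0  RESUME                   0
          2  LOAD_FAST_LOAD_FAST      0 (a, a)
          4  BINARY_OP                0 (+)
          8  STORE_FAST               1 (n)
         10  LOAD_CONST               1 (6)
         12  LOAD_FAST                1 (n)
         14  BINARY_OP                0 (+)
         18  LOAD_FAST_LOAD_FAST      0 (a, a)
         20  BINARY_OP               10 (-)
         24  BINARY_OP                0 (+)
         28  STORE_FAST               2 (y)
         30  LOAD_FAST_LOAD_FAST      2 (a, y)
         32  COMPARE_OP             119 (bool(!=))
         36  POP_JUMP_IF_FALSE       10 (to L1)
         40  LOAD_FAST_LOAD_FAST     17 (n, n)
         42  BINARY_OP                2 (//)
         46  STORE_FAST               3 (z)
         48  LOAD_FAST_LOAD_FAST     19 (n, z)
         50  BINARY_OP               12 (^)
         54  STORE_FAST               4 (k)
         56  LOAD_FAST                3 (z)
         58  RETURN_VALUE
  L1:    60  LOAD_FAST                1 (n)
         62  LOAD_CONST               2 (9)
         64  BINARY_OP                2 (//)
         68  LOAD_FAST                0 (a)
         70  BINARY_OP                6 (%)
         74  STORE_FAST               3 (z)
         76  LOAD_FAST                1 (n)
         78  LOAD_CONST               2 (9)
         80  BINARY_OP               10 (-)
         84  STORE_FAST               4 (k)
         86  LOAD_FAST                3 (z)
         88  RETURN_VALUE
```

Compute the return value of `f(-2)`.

LOAD_FAST_LOAD_FAST a,a → push -2,-2. Stack: [-2, -2]
BINARY_OP + → -2 + -2 = -4. Stack: [-4]
STORE_FAST n → n=-4. Stack: []
LOAD_CONST → push 6. Stack: [6]
LOAD_FAST n → push -4. Stack: [6, -4]
BINARY_OP + → 6 + -4 = 2. Stack: [2]
LOAD_FAST_LOAD_FAST a,a → push -2,-2. Stack: [2, -2, -2]
BINARY_OP - → -2 - -2 = 0. Stack: [2, 0]
BINARY_OP + → 2 + 0 = 2. Stack: [2]
STORE_FAST y → y=2. Stack: []
LOAD_FAST_LOAD_FAST a,y → push -2,2. Stack: [-2, 2]
COMPARE_OP bool(!=) → -2 vs 2 = True. Stack: [True]
POP_JUMP_IF_FALSE → pop True; no jump. Stack: []
LOAD_FAST_LOAD_FAST n,n → push -4,-4. Stack: [-4, -4]
BINARY_OP // → -4 // -4 = 1. Stack: [1]
STORE_FAST z → z=1. Stack: []
LOAD_FAST_LOAD_FAST n,z → push -4,1. Stack: [-4, 1]
BINARY_OP ^ → -4 ^ 1 = -3. Stack: [-3]
STORE_FAST k → k=-3. Stack: []
LOAD_FAST z → push 1. Stack: [1]
RETURN_VALUE → return 1.

1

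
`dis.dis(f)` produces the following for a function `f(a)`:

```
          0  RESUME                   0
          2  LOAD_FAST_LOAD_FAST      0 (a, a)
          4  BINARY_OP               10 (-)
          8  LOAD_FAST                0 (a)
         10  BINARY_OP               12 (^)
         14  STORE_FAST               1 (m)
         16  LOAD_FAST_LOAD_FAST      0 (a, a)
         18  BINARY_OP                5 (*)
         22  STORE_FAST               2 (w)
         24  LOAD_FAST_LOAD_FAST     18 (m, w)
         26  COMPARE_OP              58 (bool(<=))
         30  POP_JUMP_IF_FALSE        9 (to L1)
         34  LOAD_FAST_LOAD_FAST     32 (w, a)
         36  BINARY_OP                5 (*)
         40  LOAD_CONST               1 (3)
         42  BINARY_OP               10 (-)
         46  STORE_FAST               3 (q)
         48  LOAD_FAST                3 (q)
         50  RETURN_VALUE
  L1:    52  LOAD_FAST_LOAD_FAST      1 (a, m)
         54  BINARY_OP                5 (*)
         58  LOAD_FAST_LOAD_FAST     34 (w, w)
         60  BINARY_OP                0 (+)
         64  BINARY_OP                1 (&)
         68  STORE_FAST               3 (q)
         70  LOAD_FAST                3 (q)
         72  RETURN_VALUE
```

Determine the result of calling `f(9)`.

726

LOAD_FAST_LOAD_FAST a,a → push 9,9. Stack: [9, 9]
BINARY_OP - → 9 - 9 = 0. Stack: [0]
LOAD_FAST a → push 9. Stack: [0, 9]
BINARY_OP ^ → 0 ^ 9 = 9. Stack: [9]
STORE_FAST m → m=9. Stack: []
LOAD_FAST_LOAD_FAST a,a → push 9,9. Stack: [9, 9]
BINARY_OP * → 9 * 9 = 81. Stack: [81]
STORE_FAST w → w=81. Stack: []
LOAD_FAST_LOAD_FAST m,w → push 9,81. Stack: [9, 81]
COMPARE_OP bool(<=) → 9 vs 81 = True. Stack: [True]
POP_JUMP_IF_FALSE → pop True; no jump. Stack: []
LOAD_FAST_LOAD_FAST w,a → push 81,9. Stack: [81, 9]
BINARY_OP * → 81 * 9 = 729. Stack: [729]
LOAD_CONST → push 3. Stack: [729, 3]
BINARY_OP - → 729 - 3 = 726. Stack: [726]
STORE_FAST q → q=726. Stack: []
LOAD_FAST q → push 726. Stack: [726]
RETURN_VALUE → return 726.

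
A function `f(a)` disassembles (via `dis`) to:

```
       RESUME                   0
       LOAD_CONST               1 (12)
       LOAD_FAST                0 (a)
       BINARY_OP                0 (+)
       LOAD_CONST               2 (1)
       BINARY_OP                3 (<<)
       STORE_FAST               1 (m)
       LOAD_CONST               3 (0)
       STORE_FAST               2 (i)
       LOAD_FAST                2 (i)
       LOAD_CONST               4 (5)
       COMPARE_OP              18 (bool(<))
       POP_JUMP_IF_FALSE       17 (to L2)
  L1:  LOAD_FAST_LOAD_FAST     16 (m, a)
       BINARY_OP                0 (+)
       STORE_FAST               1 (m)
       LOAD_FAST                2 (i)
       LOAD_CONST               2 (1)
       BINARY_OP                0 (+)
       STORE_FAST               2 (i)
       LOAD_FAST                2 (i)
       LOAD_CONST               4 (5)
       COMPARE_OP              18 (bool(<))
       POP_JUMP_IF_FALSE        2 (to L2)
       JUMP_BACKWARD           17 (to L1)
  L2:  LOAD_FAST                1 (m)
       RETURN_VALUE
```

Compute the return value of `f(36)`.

LOAD_CONST → push 12
LOAD_FAST a → push 36
BINARY_OP + → 12 + 36 = 48
LOAD_CONST → push 1
BINARY_OP << → 48 << 1 = 96
STORE_FAST m → m=96
LOAD_CONST → push 0
STORE_FAST i → i=0
LOAD_FAST i → push 0
LOAD_CONST → push 5
COMPARE_OP bool(<) → 0 vs 5 = True
POP_JUMP_IF_FALSE → pop True; no jump
LOAD_FAST_LOAD_FAST m,a → push 96,36
BINARY_OP + → 96 + 36 = 132
STORE_FAST m → m=132
LOAD_FAST i → push 0
LOAD_CONST → push 1
BINARY_OP + → 0 + 1 = 1
STORE_FAST i → i=1
LOAD_FAST i → push 1
LOAD_CONST → push 5
COMPARE_OP bool(<) → 1 vs 5 = True
POP_JUMP_IF_FALSE → pop True; no jump
LOAD_FAST_LOAD_FAST m,a → push 132,36
BINARY_OP + → 132 + 36 = 168
STORE_FAST m → m=168
LOAD_FAST i → push 1
LOAD_CONST → push 1
BINARY_OP + → 1 + 1 = 2
STORE_FAST i → i=2
LOAD_FAST i → push 2
LOAD_CONST → push 5
COMPARE_OP bool(<) → 2 vs 5 = True
POP_JUMP_IF_FALSE → pop True; no jump
LOAD_FAST_LOAD_FAST m,a → push 168,36
BINARY_OP + → 168 + 36 = 204
STORE_FAST m → m=204
LOAD_FAST i → push 2
LOAD_CONST → push 1
BINARY_OP + → 2 + 1 = 3
STORE_FAST i → i=3
LOAD_FAST i → push 3
LOAD_CONST → push 5
COMPARE_OP bool(<) → 3 vs 5 = True
POP_JUMP_IF_FALSE → pop True; no jump
LOAD_FAST_LOAD_FAST m,a → push 204,36
BINARY_OP + → 204 + 36 = 240
STORE_FAST m → m=240
LOAD_FAST i → push 3
LOAD_CONST → push 1
BINARY_OP + → 3 + 1 = 4
STORE_FAST i → i=4
LOAD_FAST i → push 4
LOAD_CONST → push 5
COMPARE_OP bool(<) → 4 vs 5 = True
POP_JUMP_IF_FALSE → pop True; no jump
LOAD_FAST_LOAD_FAST m,a → push 240,36
BINARY_OP + → 240 + 36 = 276
STORE_FAST m → m=276
LOAD_FAST i → push 4
LOAD_CONST → push 1
BINARY_OP + → 4 + 1 = 5
STORE_FAST i → i=5
LOAD_FAST i → push 5
LOAD_CONST → push 5
COMPARE_OP bool(<) → 5 vs 5 = False
POP_JUMP_IF_FALSE → pop False; jump
LOAD_FAST m → push 276
RETURN_VALUE → return 276.

276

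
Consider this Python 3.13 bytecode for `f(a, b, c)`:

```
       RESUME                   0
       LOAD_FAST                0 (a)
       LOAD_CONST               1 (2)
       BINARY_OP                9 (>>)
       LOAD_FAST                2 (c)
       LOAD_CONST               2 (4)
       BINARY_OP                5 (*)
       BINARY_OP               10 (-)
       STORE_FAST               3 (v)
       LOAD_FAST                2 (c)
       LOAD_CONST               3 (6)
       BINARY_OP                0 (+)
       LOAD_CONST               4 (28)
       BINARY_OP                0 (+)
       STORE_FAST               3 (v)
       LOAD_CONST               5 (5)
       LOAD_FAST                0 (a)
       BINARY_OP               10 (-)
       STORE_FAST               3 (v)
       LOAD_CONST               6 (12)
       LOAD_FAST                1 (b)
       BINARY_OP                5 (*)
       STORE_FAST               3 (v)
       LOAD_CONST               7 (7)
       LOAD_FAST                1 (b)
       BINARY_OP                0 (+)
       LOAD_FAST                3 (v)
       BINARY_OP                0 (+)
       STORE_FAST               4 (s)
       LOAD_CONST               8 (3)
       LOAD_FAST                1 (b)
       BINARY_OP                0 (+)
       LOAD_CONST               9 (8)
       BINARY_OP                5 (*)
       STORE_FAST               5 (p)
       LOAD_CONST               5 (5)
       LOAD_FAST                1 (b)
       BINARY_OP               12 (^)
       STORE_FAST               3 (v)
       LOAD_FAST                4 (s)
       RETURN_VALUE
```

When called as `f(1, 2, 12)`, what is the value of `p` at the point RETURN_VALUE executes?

40

LOAD_FAST a → push 1. Stack: [1]
LOAD_CONST → push 2. Stack: [1, 2]
BINARY_OP >> → 1 >> 2 = 0. Stack: [0]
LOAD_FAST c → push 12. Stack: [0, 12]
LOAD_CONST → push 4. Stack: [0, 12, 4]
BINARY_OP * → 12 * 4 = 48. Stack: [0, 48]
BINARY_OP - → 0 - 48 = -48. Stack: [-48]
STORE_FAST v → v=-48. Stack: []
LOAD_FAST c → push 12. Stack: [12]
LOAD_CONST → push 6. Stack: [12, 6]
BINARY_OP + → 12 + 6 = 18. Stack: [18]
LOAD_CONST → push 28. Stack: [18, 28]
BINARY_OP + → 18 + 28 = 46. Stack: [46]
STORE_FAST v → v=46. Stack: []
LOAD_CONST → push 5. Stack: [5]
LOAD_FAST a → push 1. Stack: [5, 1]
BINARY_OP - → 5 - 1 = 4. Stack: [4]
STORE_FAST v → v=4. Stack: []
LOAD_CONST → push 12. Stack: [12]
LOAD_FAST b → push 2. Stack: [12, 2]
BINARY_OP * → 12 * 2 = 24. Stack: [24]
STORE_FAST v → v=24. Stack: []
LOAD_CONST → push 7. Stack: [7]
LOAD_FAST b → push 2. Stack: [7, 2]
BINARY_OP + → 7 + 2 = 9. Stack: [9]
LOAD_FAST v → push 24. Stack: [9, 24]
BINARY_OP + → 9 + 24 = 33. Stack: [33]
STORE_FAST s → s=33. Stack: []
LOAD_CONST → push 3. Stack: [3]
LOAD_FAST b → push 2. Stack: [3, 2]
BINARY_OP + → 3 + 2 = 5. Stack: [5]
LOAD_CONST → push 8. Stack: [5, 8]
BINARY_OP * → 5 * 8 = 40. Stack: [40]
STORE_FAST p → p=40. Stack: []
LOAD_CONST → push 5. Stack: [5]
LOAD_FAST b → push 2. Stack: [5, 2]
BINARY_OP ^ → 5 ^ 2 = 7. Stack: [7]
STORE_FAST v → v=7. Stack: []
LOAD_FAST s → push 33. Stack: [33]
RETURN_VALUE → return 33.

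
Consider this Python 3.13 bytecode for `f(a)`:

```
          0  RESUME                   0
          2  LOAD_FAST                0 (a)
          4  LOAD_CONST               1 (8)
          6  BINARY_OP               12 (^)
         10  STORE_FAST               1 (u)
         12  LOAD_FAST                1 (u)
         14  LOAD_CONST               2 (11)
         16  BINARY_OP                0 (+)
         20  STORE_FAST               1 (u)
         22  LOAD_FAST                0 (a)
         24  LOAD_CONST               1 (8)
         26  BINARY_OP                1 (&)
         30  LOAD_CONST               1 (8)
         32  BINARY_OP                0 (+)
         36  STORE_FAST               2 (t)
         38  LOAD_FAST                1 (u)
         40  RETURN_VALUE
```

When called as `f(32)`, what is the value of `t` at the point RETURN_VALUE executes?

8

LOAD_FAST a → push 32. Stack: [32]
LOAD_CONST → push 8. Stack: [32, 8]
BINARY_OP ^ → 32 ^ 8 = 40. Stack: [40]
STORE_FAST u → u=40. Stack: []
LOAD_FAST u → push 40. Stack: [40]
LOAD_CONST → push 11. Stack: [40, 11]
BINARY_OP + → 40 + 11 = 51. Stack: [51]
STORE_FAST u → u=51. Stack: []
LOAD_FAST a → push 32. Stack: [32]
LOAD_CONST → push 8. Stack: [32, 8]
BINARY_OP & → 32 & 8 = 0. Stack: [0]
LOAD_CONST → push 8. Stack: [0, 8]
BINARY_OP + → 0 + 8 = 8. Stack: [8]
STORE_FAST t → t=8. Stack: []
LOAD_FAST u → push 51. Stack: [51]
RETURN_VALUE → return 51.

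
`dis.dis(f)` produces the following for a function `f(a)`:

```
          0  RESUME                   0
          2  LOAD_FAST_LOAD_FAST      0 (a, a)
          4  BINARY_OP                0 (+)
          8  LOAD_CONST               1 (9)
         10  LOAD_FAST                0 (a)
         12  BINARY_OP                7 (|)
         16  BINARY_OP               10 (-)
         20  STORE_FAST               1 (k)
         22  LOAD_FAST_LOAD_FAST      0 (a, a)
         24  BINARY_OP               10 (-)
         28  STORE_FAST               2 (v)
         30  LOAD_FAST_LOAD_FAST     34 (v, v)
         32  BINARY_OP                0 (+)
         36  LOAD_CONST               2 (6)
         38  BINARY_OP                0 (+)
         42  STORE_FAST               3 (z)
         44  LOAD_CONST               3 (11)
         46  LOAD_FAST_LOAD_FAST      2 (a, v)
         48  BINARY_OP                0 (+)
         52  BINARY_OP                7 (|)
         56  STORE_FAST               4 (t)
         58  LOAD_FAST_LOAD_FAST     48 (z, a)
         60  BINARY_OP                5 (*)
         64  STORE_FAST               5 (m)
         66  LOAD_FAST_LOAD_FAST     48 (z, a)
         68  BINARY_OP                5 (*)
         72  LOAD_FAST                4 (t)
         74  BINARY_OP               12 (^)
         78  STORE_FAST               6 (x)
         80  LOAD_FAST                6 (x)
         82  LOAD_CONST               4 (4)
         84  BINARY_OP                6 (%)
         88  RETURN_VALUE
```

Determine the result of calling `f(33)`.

LOAD_FAST_LOAD_FAST a,a → push 33,33. Stack: [33, 33]
BINARY_OP + → 33 + 33 = 66. Stack: [66]
LOAD_CONST → push 9. Stack: [66, 9]
LOAD_FAST a → push 33. Stack: [66, 9, 33]
BINARY_OP | → 9 | 33 = 41. Stack: [66, 41]
BINARY_OP - → 66 - 41 = 25. Stack: [25]
STORE_FAST k → k=25. Stack: []
LOAD_FAST_LOAD_FAST a,a → push 33,33. Stack: [33, 33]
BINARY_OP - → 33 - 33 = 0. Stack: [0]
STORE_FAST v → v=0. Stack: []
LOAD_FAST_LOAD_FAST v,v → push 0,0. Stack: [0, 0]
BINARY_OP + → 0 + 0 = 0. Stack: [0]
LOAD_CONST → push 6. Stack: [0, 6]
BINARY_OP + → 0 + 6 = 6. Stack: [6]
STORE_FAST z → z=6. Stack: []
LOAD_CONST → push 11. Stack: [11]
LOAD_FAST_LOAD_FAST a,v → push 33,0. Stack: [11, 33, 0]
BINARY_OP + → 33 + 0 = 33. Stack: [11, 33]
BINARY_OP | → 11 | 33 = 43. Stack: [43]
STORE_FAST t → t=43. Stack: []
LOAD_FAST_LOAD_FAST z,a → push 6,33. Stack: [6, 33]
BINARY_OP * → 6 * 33 = 198. Stack: [198]
STORE_FAST m → m=198. Stack: []
LOAD_FAST_LOAD_FAST z,a → push 6,33. Stack: [6, 33]
BINARY_OP * → 6 * 33 = 198. Stack: [198]
LOAD_FAST t → push 43. Stack: [198, 43]
BINARY_OP ^ → 198 ^ 43 = 237. Stack: [237]
STORE_FAST x → x=237. Stack: []
LOAD_FAST x → push 237. Stack: [237]
LOAD_CONST → push 4. Stack: [237, 4]
BINARY_OP % → 237 % 4 = 1. Stack: [1]
RETURN_VALUE → return 1.

1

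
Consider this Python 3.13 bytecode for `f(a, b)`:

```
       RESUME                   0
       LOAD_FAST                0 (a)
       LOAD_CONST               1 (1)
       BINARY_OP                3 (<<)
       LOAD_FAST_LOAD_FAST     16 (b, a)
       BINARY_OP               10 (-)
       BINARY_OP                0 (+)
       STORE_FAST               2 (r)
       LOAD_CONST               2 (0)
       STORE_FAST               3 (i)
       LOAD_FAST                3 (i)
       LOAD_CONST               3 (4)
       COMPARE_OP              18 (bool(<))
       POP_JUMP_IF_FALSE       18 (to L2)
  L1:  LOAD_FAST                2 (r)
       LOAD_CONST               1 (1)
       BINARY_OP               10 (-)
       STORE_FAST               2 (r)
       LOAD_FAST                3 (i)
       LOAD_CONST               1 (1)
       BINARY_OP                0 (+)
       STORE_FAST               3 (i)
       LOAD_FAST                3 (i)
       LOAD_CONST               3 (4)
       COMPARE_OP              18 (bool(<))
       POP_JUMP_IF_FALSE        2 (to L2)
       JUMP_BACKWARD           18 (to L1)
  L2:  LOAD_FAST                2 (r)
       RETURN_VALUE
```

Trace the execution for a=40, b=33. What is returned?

69

LOAD_FAST a → push 40. Stack: [40]
LOAD_CONST → push 1. Stack: [40, 1]
BINARY_OP << → 40 << 1 = 80. Stack: [80]
LOAD_FAST_LOAD_FAST b,a → push 33,40. Stack: [80, 33, 40]
BINARY_OP - → 33 - 40 = -7. Stack: [80, -7]
BINARY_OP + → 80 + -7 = 73. Stack: [73]
STORE_FAST r → r=73. Stack: []
LOAD_CONST → push 0. Stack: [0]
STORE_FAST i → i=0. Stack: []
LOAD_FAST i → push 0. Stack: [0]
LOAD_CONST → push 4. Stack: [0, 4]
COMPARE_OP bool(<) → 0 vs 4 = True. Stack: [True]
POP_JUMP_IF_FALSE → pop True; no jump. Stack: []
LOAD_FAST r → push 73. Stack: [73]
LOAD_CONST → push 1. Stack: [73, 1]
BINARY_OP - → 73 - 1 = 72. Stack: [72]
STORE_FAST r → r=72. Stack: []
LOAD_FAST i → push 0. Stack: [0]
LOAD_CONST → push 1. Stack: [0, 1]
BINARY_OP + → 0 + 1 = 1. Stack: [1]
STORE_FAST i → i=1. Stack: []
LOAD_FAST i → push 1. Stack: [1]
LOAD_CONST → push 4. Stack: [1, 4]
COMPARE_OP bool(<) → 1 vs 4 = True. Stack: [True]
POP_JUMP_IF_FALSE → pop True; no jump. Stack: []
LOAD_FAST r → push 72. Stack: [72]
LOAD_CONST → push 1. Stack: [72, 1]
BINARY_OP - → 72 - 1 = 71. Stack: [71]
STORE_FAST r → r=71. Stack: []
LOAD_FAST i → push 1. Stack: [1]
LOAD_CONST → push 1. Stack: [1, 1]
BINARY_OP + → 1 + 1 = 2. Stack: [2]
STORE_FAST i → i=2. Stack: []
LOAD_FAST i → push 2. Stack: [2]
LOAD_CONST → push 4. Stack: [2, 4]
COMPARE_OP bool(<) → 2 vs 4 = True. Stack: [True]
POP_JUMP_IF_FALSE → pop True; no jump. Stack: []
LOAD_FAST r → push 71. Stack: [71]
LOAD_CONST → push 1. Stack: [71, 1]
BINARY_OP - → 71 - 1 = 70. Stack: [70]
STORE_FAST r → r=70. Stack: []
LOAD_FAST i → push 2. Stack: [2]
LOAD_CONST → push 1. Stack: [2, 1]
BINARY_OP + → 2 + 1 = 3. Stack: [3]
STORE_FAST i → i=3. Stack: []
LOAD_FAST i → push 3. Stack: [3]
LOAD_CONST → push 4. Stack: [3, 4]
COMPARE_OP bool(<) → 3 vs 4 = True. Stack: [True]
POP_JUMP_IF_FALSE → pop True; no jump. Stack: []
LOAD_FAST r → push 70. Stack: [70]
LOAD_CONST → push 1. Stack: [70, 1]
BINARY_OP - → 70 - 1 = 69. Stack: [69]
STORE_FAST r → r=69. Stack: []
LOAD_FAST i → push 3. Stack: [3]
LOAD_CONST → push 1. Stack: [3, 1]
BINARY_OP + → 3 + 1 = 4. Stack: [4]
STORE_FAST i → i=4. Stack: []
LOAD_FAST i → push 4. Stack: [4]
LOAD_CONST → push 4. Stack: [4, 4]
COMPARE_OP bool(<) → 4 vs 4 = False. Stack: [False]
POP_JUMP_IF_FALSE → pop False; jump. Stack: []
LOAD_FAST r → push 69. Stack: [69]
RETURN_VALUE → return 69.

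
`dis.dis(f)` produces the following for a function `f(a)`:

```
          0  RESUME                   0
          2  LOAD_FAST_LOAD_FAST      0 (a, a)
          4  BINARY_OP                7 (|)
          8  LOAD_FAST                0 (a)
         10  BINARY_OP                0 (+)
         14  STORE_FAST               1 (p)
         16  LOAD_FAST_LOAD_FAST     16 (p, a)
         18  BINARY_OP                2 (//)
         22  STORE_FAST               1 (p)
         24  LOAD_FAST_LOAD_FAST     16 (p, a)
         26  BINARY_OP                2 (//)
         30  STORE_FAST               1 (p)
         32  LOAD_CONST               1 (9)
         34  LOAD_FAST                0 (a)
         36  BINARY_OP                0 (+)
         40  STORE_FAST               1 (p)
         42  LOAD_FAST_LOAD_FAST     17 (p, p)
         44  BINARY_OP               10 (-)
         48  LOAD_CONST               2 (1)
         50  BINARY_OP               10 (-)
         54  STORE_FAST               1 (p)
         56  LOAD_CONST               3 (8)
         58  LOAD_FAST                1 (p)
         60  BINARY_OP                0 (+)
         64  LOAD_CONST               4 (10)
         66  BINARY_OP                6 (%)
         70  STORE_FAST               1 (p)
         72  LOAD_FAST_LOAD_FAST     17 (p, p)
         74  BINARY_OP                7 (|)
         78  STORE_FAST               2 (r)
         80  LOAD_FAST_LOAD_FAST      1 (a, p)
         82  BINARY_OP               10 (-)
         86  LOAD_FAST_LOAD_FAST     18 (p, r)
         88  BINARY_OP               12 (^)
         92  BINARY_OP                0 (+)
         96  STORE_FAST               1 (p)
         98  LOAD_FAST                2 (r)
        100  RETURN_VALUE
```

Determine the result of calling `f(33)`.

LOAD_FAST_LOAD_FAST a,a → push 33,33. Stack: [33, 33]
BINARY_OP | → 33 | 33 = 33. Stack: [33]
LOAD_FAST a → push 33. Stack: [33, 33]
BINARY_OP + → 33 + 33 = 66. Stack: [66]
STORE_FAST p → p=66. Stack: []
LOAD_FAST_LOAD_FAST p,a → push 66,33. Stack: [66, 33]
BINARY_OP // → 66 // 33 = 2. Stack: [2]
STORE_FAST p → p=2. Stack: []
LOAD_FAST_LOAD_FAST p,a → push 2,33. Stack: [2, 33]
BINARY_OP // → 2 // 33 = 0. Stack: [0]
STORE_FAST p → p=0. Stack: []
LOAD_CONST → push 9. Stack: [9]
LOAD_FAST a → push 33. Stack: [9, 33]
BINARY_OP + → 9 + 33 = 42. Stack: [42]
STORE_FAST p → p=42. Stack: []
LOAD_FAST_LOAD_FAST p,p → push 42,42. Stack: [42, 42]
BINARY_OP - → 42 - 42 = 0. Stack: [0]
LOAD_CONST → push 1. Stack: [0, 1]
BINARY_OP - → 0 - 1 = -1. Stack: [-1]
STORE_FAST p → p=-1. Stack: []
LOAD_CONST → push 8. Stack: [8]
LOAD_FAST p → push -1. Stack: [8, -1]
BINARY_OP + → 8 + -1 = 7. Stack: [7]
LOAD_CONST → push 10. Stack: [7, 10]
BINARY_OP % → 7 % 10 = 7. Stack: [7]
STORE_FAST p → p=7. Stack: []
LOAD_FAST_LOAD_FAST p,p → push 7,7. Stack: [7, 7]
BINARY_OP | → 7 | 7 = 7. Stack: [7]
STORE_FAST r → r=7. Stack: []
LOAD_FAST_LOAD_FAST a,p → push 33,7. Stack: [33, 7]
BINARY_OP - → 33 - 7 = 26. Stack: [26]
LOAD_FAST_LOAD_FAST p,r → push 7,7. Stack: [26, 7, 7]
BINARY_OP ^ → 7 ^ 7 = 0. Stack: [26, 0]
BINARY_OP + → 26 + 0 = 26. Stack: [26]
STORE_FAST p → p=26. Stack: []
LOAD_FAST r → push 7. Stack: [7]
RETURN_VALUE → return 7.

7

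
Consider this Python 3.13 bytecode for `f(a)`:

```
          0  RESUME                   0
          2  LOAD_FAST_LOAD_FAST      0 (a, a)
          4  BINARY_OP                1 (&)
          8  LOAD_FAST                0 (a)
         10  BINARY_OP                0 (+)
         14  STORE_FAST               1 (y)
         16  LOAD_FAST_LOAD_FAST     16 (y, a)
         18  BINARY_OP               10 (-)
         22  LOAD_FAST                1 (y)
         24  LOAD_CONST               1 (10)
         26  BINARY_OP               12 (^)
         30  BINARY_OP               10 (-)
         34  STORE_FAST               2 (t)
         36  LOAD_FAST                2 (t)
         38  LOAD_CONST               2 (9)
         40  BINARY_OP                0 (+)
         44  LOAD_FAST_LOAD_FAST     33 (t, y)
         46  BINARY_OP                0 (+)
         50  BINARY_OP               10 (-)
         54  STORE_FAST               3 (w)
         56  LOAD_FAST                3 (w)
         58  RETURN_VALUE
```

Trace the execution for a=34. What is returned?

-59

LOAD_FAST_LOAD_FAST a,a → push 34,34. Stack: [34, 34]
BINARY_OP & → 34 & 34 = 34. Stack: [34]
LOAD_FAST a → push 34. Stack: [34, 34]
BINARY_OP + → 34 + 34 = 68. Stack: [68]
STORE_FAST y → y=68. Stack: []
LOAD_FAST_LOAD_FAST y,a → push 68,34. Stack: [68, 34]
BINARY_OP - → 68 - 34 = 34. Stack: [34]
LOAD_FAST y → push 68. Stack: [34, 68]
LOAD_CONST → push 10. Stack: [34, 68, 10]
BINARY_OP ^ → 68 ^ 10 = 78. Stack: [34, 78]
BINARY_OP - → 34 - 78 = -44. Stack: [-44]
STORE_FAST t → t=-44. Stack: []
LOAD_FAST t → push -44. Stack: [-44]
LOAD_CONST → push 9. Stack: [-44, 9]
BINARY_OP + → -44 + 9 = -35. Stack: [-35]
LOAD_FAST_LOAD_FAST t,y → push -44,68. Stack: [-35, -44, 68]
BINARY_OP + → -44 + 68 = 24. Stack: [-35, 24]
BINARY_OP - → -35 - 24 = -59. Stack: [-59]
STORE_FAST w → w=-59. Stack: []
LOAD_FAST w → push -59. Stack: [-59]
RETURN_VALUE → return -59.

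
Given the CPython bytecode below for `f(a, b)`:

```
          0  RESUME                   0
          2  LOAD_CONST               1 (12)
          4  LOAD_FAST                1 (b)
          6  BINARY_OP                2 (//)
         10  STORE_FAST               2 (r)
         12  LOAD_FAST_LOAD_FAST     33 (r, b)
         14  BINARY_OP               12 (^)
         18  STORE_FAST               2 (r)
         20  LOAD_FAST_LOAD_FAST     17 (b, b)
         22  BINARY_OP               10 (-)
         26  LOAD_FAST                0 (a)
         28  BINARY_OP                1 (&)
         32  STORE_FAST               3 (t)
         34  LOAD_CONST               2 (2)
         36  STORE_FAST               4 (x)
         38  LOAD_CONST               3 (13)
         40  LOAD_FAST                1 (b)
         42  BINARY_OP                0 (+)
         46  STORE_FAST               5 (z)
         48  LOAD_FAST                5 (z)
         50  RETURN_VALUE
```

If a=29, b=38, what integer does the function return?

51

LOAD_CONST → push 12. Stack: [12]
LOAD_FAST b → push 38. Stack: [12, 38]
BINARY_OP // → 12 // 38 = 0. Stack: [0]
STORE_FAST r → r=0. Stack: []
LOAD_FAST_LOAD_FAST r,b → push 0,38. Stack: [0, 38]
BINARY_OP ^ → 0 ^ 38 = 38. Stack: [38]
STORE_FAST r → r=38. Stack: []
LOAD_FAST_LOAD_FAST b,b → push 38,38. Stack: [38, 38]
BINARY_OP - → 38 - 38 = 0. Stack: [0]
LOAD_FAST a → push 29. Stack: [0, 29]
BINARY_OP & → 0 & 29 = 0. Stack: [0]
STORE_FAST t → t=0. Stack: []
LOAD_CONST → push 2. Stack: [2]
STORE_FAST x → x=2. Stack: []
LOAD_CONST → push 13. Stack: [13]
LOAD_FAST b → push 38. Stack: [13, 38]
BINARY_OP + → 13 + 38 = 51. Stack: [51]
STORE_FAST z → z=51. Stack: []
LOAD_FAST z → push 51. Stack: [51]
RETURN_VALUE → return 51.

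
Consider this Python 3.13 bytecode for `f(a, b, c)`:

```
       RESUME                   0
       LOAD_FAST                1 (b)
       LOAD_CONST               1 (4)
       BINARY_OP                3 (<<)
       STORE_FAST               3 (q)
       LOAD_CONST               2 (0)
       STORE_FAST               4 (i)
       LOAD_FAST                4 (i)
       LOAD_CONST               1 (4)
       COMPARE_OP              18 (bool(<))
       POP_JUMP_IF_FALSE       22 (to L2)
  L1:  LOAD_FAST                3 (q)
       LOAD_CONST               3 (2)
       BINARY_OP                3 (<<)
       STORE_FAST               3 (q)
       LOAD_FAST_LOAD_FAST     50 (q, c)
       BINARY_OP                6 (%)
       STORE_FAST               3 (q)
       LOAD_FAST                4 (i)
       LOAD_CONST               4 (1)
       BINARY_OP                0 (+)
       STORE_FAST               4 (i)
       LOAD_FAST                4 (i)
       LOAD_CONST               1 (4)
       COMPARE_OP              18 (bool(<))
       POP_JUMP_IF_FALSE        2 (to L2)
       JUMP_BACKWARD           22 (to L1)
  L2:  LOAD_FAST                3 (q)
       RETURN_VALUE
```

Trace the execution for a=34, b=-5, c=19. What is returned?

2

LOAD_FAST b → push -5
LOAD_CONST → push 4
BINARY_OP << → -5 << 4 = -80
STORE_FAST q → q=-80
LOAD_CONST → push 0
STORE_FAST i → i=0
LOAD_FAST i → push 0
LOAD_CONST → push 4
COMPARE_OP bool(<) → 0 vs 4 = True
POP_JUMP_IF_FALSE → pop True; no jump
LOAD_FAST q → push -80
LOAD_CONST → push 2
BINARY_OP << → -80 << 2 = -320
STORE_FAST q → q=-320
LOAD_FAST_LOAD_FAST q,c → push -320,19
BINARY_OP % → -320 % 19 = 3
STORE_FAST q → q=3
LOAD_FAST i → push 0
LOAD_CONST → push 1
BINARY_OP + → 0 + 1 = 1
STORE_FAST i → i=1
LOAD_FAST i → push 1
LOAD_CONST → push 4
COMPARE_OP bool(<) → 1 vs 4 = True
POP_JUMP_IF_FALSE → pop True; no jump
LOAD_FAST q → push 3
LOAD_CONST → push 2
BINARY_OP << → 3 << 2 = 12
STORE_FAST q → q=12
LOAD_FAST_LOAD_FAST q,c → push 12,19
BINARY_OP % → 12 % 19 = 12
STORE_FAST q → q=12
LOAD_FAST i → push 1
LOAD_CONST → push 1
BINARY_OP + → 1 + 1 = 2
STORE_FAST i → i=2
LOAD_FAST i → push 2
LOAD_CONST → push 4
COMPARE_OP bool(<) → 2 vs 4 = True
POP_JUMP_IF_FALSE → pop True; no jump
LOAD_FAST q → push 12
LOAD_CONST → push 2
BINARY_OP << → 12 << 2 = 48
STORE_FAST q → q=48
LOAD_FAST_LOAD_FAST q,c → push 48,19
BINARY_OP % → 48 % 19 = 10
STORE_FAST q → q=10
LOAD_FAST i → push 2
LOAD_CONST → push 1
BINARY_OP + → 2 + 1 = 3
STORE_FAST i → i=3
LOAD_FAST i → push 3
LOAD_CONST → push 4
COMPARE_OP bool(<) → 3 vs 4 = True
POP_JUMP_IF_FALSE → pop True; no jump
LOAD_FAST q → push 10
LOAD_CONST → push 2
BINARY_OP << → 10 << 2 = 40
STORE_FAST q → q=40
LOAD_FAST_LOAD_FAST q,c → push 40,19
BINARY_OP % → 40 % 19 = 2
STORE_FAST q → q=2
LOAD_FAST i → push 3
LOAD_CONST → push 1
BINARY_OP + → 3 + 1 = 4
STORE_FAST i → i=4
LOAD_FAST i → push 4
LOAD_CONST → push 4
COMPARE_OP bool(<) → 4 vs 4 = False
POP_JUMP_IF_FALSE → pop False; jump
LOAD_FAST q → push 2
RETURN_VALUE → return 2.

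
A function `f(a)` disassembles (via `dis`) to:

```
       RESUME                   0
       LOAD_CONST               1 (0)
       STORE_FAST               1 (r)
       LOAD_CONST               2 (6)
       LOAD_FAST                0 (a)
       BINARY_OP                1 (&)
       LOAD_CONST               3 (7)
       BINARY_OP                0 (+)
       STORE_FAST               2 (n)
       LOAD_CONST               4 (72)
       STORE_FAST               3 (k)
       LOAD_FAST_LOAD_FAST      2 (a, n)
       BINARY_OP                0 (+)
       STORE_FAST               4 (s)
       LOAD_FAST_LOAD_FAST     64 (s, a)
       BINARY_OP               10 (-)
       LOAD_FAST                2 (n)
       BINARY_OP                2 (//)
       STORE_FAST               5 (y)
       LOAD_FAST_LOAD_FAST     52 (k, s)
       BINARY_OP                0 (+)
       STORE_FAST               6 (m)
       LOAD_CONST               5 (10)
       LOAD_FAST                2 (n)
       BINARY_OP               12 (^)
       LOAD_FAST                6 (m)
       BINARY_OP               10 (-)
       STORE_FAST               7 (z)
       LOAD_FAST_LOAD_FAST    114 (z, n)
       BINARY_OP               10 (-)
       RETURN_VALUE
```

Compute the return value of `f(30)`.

LOAD_CONST → push 0. Stack: [0]
STORE_FAST r → r=0. Stack: []
LOAD_CONST → push 6. Stack: [6]
LOAD_FAST a → push 30. Stack: [6, 30]
BINARY_OP & → 6 & 30 = 6. Stack: [6]
LOAD_CONST → push 7. Stack: [6, 7]
BINARY_OP + → 6 + 7 = 13. Stack: [13]
STORE_FAST n → n=13. Stack: []
LOAD_CONST → push 72. Stack: [72]
STORE_FAST k → k=72. Stack: []
LOAD_FAST_LOAD_FAST a,n → push 30,13. Stack: [30, 13]
BINARY_OP + → 30 + 13 = 43. Stack: [43]
STORE_FAST s → s=43. Stack: []
LOAD_FAST_LOAD_FAST s,a → push 43,30. Stack: [43, 30]
BINARY_OP - → 43 - 30 = 13. Stack: [13]
LOAD_FAST n → push 13. Stack: [13, 13]
BINARY_OP // → 13 // 13 = 1. Stack: [1]
STORE_FAST y → y=1. Stack: []
LOAD_FAST_LOAD_FAST k,s → push 72,43. Stack: [72, 43]
BINARY_OP + → 72 + 43 = 115. Stack: [115]
STORE_FAST m → m=115. Stack: []
LOAD_CONST → push 10. Stack: [10]
LOAD_FAST n → push 13. Stack: [10, 13]
BINARY_OP ^ → 10 ^ 13 = 7. Stack: [7]
LOAD_FAST m → push 115. Stack: [7, 115]
BINARY_OP - → 7 - 115 = -108. Stack: [-108]
STORE_FAST z → z=-108. Stack: []
LOAD_FAST_LOAD_FAST z,n → push -108,13. Stack: [-108, 13]
BINARY_OP - → -108 - 13 = -121. Stack: [-121]
RETURN_VALUE → return -121.

-121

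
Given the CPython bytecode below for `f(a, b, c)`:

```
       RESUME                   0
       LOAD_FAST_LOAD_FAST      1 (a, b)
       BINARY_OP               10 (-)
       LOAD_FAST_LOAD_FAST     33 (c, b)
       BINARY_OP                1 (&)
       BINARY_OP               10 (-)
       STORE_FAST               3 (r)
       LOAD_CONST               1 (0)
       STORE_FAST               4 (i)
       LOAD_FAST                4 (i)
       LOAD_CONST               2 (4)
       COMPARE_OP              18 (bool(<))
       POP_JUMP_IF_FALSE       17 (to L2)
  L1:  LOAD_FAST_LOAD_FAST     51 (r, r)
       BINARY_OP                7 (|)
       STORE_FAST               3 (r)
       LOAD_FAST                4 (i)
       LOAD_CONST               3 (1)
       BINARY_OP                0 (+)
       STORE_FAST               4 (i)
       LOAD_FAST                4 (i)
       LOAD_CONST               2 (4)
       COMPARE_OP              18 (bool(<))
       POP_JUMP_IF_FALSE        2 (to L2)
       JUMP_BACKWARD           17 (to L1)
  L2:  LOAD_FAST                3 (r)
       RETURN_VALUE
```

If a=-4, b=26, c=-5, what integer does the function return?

LOAD_FAST_LOAD_FAST a,b → push -4,26. Stack: [-4, 26]
BINARY_OP - → -4 - 26 = -30. Stack: [-30]
LOAD_FAST_LOAD_FAST c,b → push -5,26. Stack: [-30, -5, 26]
BINARY_OP & → -5 & 26 = 26. Stack: [-30, 26]
BINARY_OP - → -30 - 26 = -56. Stack: [-56]
STORE_FAST r → r=-56. Stack: []
LOAD_CONST → push 0. Stack: [0]
STORE_FAST i → i=0. Stack: []
LOAD_FAST i → push 0. Stack: [0]
LOAD_CONST → push 4. Stack: [0, 4]
COMPARE_OP bool(<) → 0 vs 4 = True. Stack: [True]
POP_JUMP_IF_FALSE → pop True; no jump. Stack: []
LOAD_FAST_LOAD_FAST r,r → push -56,-56. Stack: [-56, -56]
BINARY_OP | → -56 | -56 = -56. Stack: [-56]
STORE_FAST r → r=-56. Stack: []
LOAD_FAST i → push 0. Stack: [0]
LOAD_CONST → push 1. Stack: [0, 1]
BINARY_OP + → 0 + 1 = 1. Stack: [1]
STORE_FAST i → i=1. Stack: []
LOAD_FAST i → push 1. Stack: [1]
LOAD_CONST → push 4. Stack: [1, 4]
COMPARE_OP bool(<) → 1 vs 4 = True. Stack: [True]
POP_JUMP_IF_FALSE → pop True; no jump. Stack: []
LOAD_FAST_LOAD_FAST r,r → push -56,-56. Stack: [-56, -56]
BINARY_OP | → -56 | -56 = -56. Stack: [-56]
STORE_FAST r → r=-56. Stack: []
LOAD_FAST i → push 1. Stack: [1]
LOAD_CONST → push 1. Stack: [1, 1]
BINARY_OP + → 1 + 1 = 2. Stack: [2]
STORE_FAST i → i=2. Stack: []
LOAD_FAST i → push 2. Stack: [2]
LOAD_CONST → push 4. Stack: [2, 4]
COMPARE_OP bool(<) → 2 vs 4 = True. Stack: [True]
POP_JUMP_IF_FALSE → pop True; no jump. Stack: []
LOAD_FAST_LOAD_FAST r,r → push -56,-56. Stack: [-56, -56]
BINARY_OP | → -56 | -56 = -56. Stack: [-56]
STORE_FAST r → r=-56. Stack: []
LOAD_FAST i → push 2. Stack: [2]
LOAD_CONST → push 1. Stack: [2, 1]
BINARY_OP + → 2 + 1 = 3. Stack: [3]
STORE_FAST i → i=3. Stack: []
LOAD_FAST i → push 3. Stack: [3]
LOAD_CONST → push 4. Stack: [3, 4]
COMPARE_OP bool(<) → 3 vs 4 = True. Stack: [True]
POP_JUMP_IF_FALSE → pop True; no jump. Stack: []
LOAD_FAST_LOAD_FAST r,r → push -56,-56. Stack: [-56, -56]
BINARY_OP | → -56 | -56 = -56. Stack: [-56]
STORE_FAST r → r=-56. Stack: []
LOAD_FAST i → push 3. Stack: [3]
LOAD_CONST → push 1. Stack: [3, 1]
BINARY_OP + → 3 + 1 = 4. Stack: [4]
STORE_FAST i → i=4. Stack: []
LOAD_FAST i → push 4. Stack: [4]
LOAD_CONST → push 4. Stack: [4, 4]
COMPARE_OP bool(<) → 4 vs 4 = False. Stack: [False]
POP_JUMP_IF_FALSE → pop False; jump. Stack: []
LOAD_FAST r → push -56. Stack: [-56]
RETURN_VALUE → return -56.

-56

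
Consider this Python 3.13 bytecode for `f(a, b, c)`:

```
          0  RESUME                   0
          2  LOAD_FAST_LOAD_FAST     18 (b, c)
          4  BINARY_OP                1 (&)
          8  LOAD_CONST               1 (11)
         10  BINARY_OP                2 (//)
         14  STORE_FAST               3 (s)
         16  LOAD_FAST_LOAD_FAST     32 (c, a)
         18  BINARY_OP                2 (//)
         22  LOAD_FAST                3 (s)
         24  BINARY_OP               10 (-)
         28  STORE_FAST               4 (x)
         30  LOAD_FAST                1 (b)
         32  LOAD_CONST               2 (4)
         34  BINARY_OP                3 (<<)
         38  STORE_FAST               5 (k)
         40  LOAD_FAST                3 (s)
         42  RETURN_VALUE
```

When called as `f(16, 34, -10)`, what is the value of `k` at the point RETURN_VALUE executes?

544

LOAD_FAST_LOAD_FAST b,c → push 34,-10. Stack: [34, -10]
BINARY_OP & → 34 & -10 = 34. Stack: [34]
LOAD_CONST → push 11. Stack: [34, 11]
BINARY_OP // → 34 // 11 = 3. Stack: [3]
STORE_FAST s → s=3. Stack: []
LOAD_FAST_LOAD_FAST c,a → push -10,16. Stack: [-10, 16]
BINARY_OP // → -10 // 16 = -1. Stack: [-1]
LOAD_FAST s → push 3. Stack: [-1, 3]
BINARY_OP - → -1 - 3 = -4. Stack: [-4]
STORE_FAST x → x=-4. Stack: []
LOAD_FAST b → push 34. Stack: [34]
LOAD_CONST → push 4. Stack: [34, 4]
BINARY_OP << → 34 << 4 = 544. Stack: [544]
STORE_FAST k → k=544. Stack: []
LOAD_FAST s → push 3. Stack: [3]
RETURN_VALUE → return 3.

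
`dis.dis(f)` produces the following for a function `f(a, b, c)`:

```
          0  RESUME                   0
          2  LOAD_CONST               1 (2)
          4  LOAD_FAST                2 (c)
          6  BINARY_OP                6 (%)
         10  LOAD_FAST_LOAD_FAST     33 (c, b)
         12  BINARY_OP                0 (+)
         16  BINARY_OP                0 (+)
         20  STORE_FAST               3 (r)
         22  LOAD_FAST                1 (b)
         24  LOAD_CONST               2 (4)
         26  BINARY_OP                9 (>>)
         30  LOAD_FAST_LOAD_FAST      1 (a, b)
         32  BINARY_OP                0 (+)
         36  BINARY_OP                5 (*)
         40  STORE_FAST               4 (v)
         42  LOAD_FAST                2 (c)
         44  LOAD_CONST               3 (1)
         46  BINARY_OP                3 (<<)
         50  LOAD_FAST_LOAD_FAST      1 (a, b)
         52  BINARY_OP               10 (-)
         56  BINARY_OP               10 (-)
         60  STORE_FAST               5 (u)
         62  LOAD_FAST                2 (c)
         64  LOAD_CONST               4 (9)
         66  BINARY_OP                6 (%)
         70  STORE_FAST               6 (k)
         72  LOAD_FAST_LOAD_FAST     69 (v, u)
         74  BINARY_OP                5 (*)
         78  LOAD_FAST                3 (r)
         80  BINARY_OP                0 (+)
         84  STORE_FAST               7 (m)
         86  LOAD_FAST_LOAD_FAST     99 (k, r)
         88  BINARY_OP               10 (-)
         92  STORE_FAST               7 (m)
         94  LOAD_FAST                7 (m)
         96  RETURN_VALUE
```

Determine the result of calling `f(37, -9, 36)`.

LOAD_CONST → push 2. Stack: [2]
LOAD_FAST c → push 36. Stack: [2, 36]
BINARY_OP % → 2 % 36 = 2. Stack: [2]
LOAD_FAST_LOAD_FAST c,b → push 36,-9. Stack: [2, 36, -9]
BINARY_OP + → 36 + -9 = 27. Stack: [2, 27]
BINARY_OP + → 2 + 27 = 29. Stack: [29]
STORE_FAST r → r=29. Stack: []
LOAD_FAST b → push -9. Stack: [-9]
LOAD_CONST → push 4. Stack: [-9, 4]
BINARY_OP >> → -9 >> 4 = -1. Stack: [-1]
LOAD_FAST_LOAD_FAST a,b → push 37,-9. Stack: [-1, 37, -9]
BINARY_OP + → 37 + -9 = 28. Stack: [-1, 28]
BINARY_OP * → -1 * 28 = -28. Stack: [-28]
STORE_FAST v → v=-28. Stack: []
LOAD_FAST c → push 36. Stack: [36]
LOAD_CONST → push 1. Stack: [36, 1]
BINARY_OP << → 36 << 1 = 72. Stack: [72]
LOAD_FAST_LOAD_FAST a,b → push 37,-9. Stack: [72, 37, -9]
BINARY_OP - → 37 - -9 = 46. Stack: [72, 46]
BINARY_OP - → 72 - 46 = 26. Stack: [26]
STORE_FAST u → u=26. Stack: []
LOAD_FAST c → push 36. Stack: [36]
LOAD_CONST → push 9. Stack: [36, 9]
BINARY_OP % → 36 % 9 = 0. Stack: [0]
STORE_FAST k → k=0. Stack: []
LOAD_FAST_LOAD_FAST v,u → push -28,26. Stack: [-28, 26]
BINARY_OP * → -28 * 26 = -728. Stack: [-728]
LOAD_FAST r → push 29. Stack: [-728, 29]
BINARY_OP + → -728 + 29 = -699. Stack: [-699]
STORE_FAST m → m=-699. Stack: []
LOAD_FAST_LOAD_FAST k,r → push 0,29. Stack: [0, 29]
BINARY_OP - → 0 - 29 = -29. Stack: [-29]
STORE_FAST m → m=-29. Stack: []
LOAD_FAST m → push -29. Stack: [-29]
RETURN_VALUE → return -29.

-29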